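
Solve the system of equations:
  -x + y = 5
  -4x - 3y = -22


Using Cramer's rule:
Determinant D = (-1)(-3) - (-4)(1) = 3 + 4 = 7
Dx = (5)(-3) - (-22)(1) = -15 + 22 = 7
Dy = (-1)(-22) - (-4)(5) = 22 + 20 = 42
x = Dx/D = 7/7 = 1
y = Dy/D = 42/7 = 6

x = 1, y = 6


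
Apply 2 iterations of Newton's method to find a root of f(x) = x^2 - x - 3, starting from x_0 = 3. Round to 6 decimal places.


Newton's method: x_(n+1) = x_n - f(x_n)/f'(x_n)
f(x) = x^2 - x - 3
f'(x) = 2x - 1

Iteration 1:
  f(3.000000) = 3.000000
  f'(3.000000) = 5.000000
  x_1 = 3.000000 - (3.000000)/(5.000000) = 2.400000

Iteration 2:
  f(2.400000) = 0.360000
  f'(2.400000) = 3.800000
  x_2 = 2.400000 - (0.360000)/(3.800000) = 2.305263

x_2 = 2.305263


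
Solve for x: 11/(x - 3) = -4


Multiply both sides by (x - 3): 11 = -4(x - 3)
Distribute: 11 = -4x + 12
-4x = 11 - 12 = -1
x = 1/4

x = 1/4


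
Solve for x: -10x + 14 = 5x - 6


Starting with: -10x + 14 = 5x - 6
Move all x terms to left: (-10 - 5)x = -6 - 14
Simplify: -15x = -20
Divide both sides by -15: x = 4/3

x = 4/3


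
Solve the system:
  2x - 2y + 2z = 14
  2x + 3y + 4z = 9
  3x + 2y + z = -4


Using Cramer's rule. Expand each determinant along the first row.
D  = 2*[3*1 - 4*2] - (-2)*[2*1 - 4*3] + 2*[2*2 - 3*3]
  = 2*(-5) - (-2)*(-10) + 2*(-5) = -40
Dx = 14*[3*1 - 4*2] - (-2)*[9*1 - 4*(-4)] + 2*[9*2 - 3*(-4)]
  = 14*(-5) - (-2)*(25) + 2*(30) = 40
Dy = 2*[9*1 - 4*(-4)] - 14*[2*1 - 4*3] + 2*[2*(-4) - 9*3]
  = 2*(25) - 14*(-10) + 2*(-35) = 120
Dz = 2*[3*(-4) - 9*2] - (-2)*[2*(-4) - 9*3] + 14*[2*2 - 3*3]
  = 2*(-30) - (-2)*(-35) + 14*(-5) = -200
x = Dx/D = 40/-40 = -1, y = Dy/D = 120/-40 = -3, z = Dz/D = -200/-40 = 5
Check eq1: (2)(-1) + (-2)(-3) + (2)(5) = 14 = 14 ✓
Check eq2: (2)(-1) + (3)(-3) + (4)(5) = 9 = 9 ✓
Check eq3: (3)(-1) + (2)(-3) + (1)(5) = -4 = -4 ✓

x = -1, y = -3, z = 5


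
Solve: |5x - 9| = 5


An absolute value equation |expr| = 5 gives two cases:
Case 1: 5x - 9 = 5
  5x = 14, so x = 14/5
Case 2: 5x - 9 = -5
  5x = 4, so x = 4/5

x = 4/5, x = 14/5


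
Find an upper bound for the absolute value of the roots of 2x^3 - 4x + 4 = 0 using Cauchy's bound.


Cauchy's bound: all roots r satisfy |r| <= 1 + max(|a_i/a_n|) for i = 0,...,n-1
where a_n is the leading coefficient.

Coefficients: [2, 0, -4, 4]
Leading coefficient a_n = 2
Ratios |a_i/a_n|: 0, 2, 2
Maximum ratio: 2
Cauchy's bound: |r| <= 1 + 2 = 3

Upper bound = 3


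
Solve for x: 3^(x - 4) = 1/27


Express both sides with the same base.
1/27 = 3^(-3)
Since the bases match, equate exponents: x - 4 = -3
So x = -3 - (-4) = 1

x = 1


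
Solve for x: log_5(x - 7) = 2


Convert to exponential form: x - 7 = 5^2 = 25
x = 25 + 7 = 32
Check: log_5(32 - 7) = log_5(25) = log_5(25) = 2 ✓

x = 32


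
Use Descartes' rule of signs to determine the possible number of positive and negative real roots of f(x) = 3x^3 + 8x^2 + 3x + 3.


Descartes' rule of signs:

For positive roots, count sign changes in f(x) = 3x^3 + 8x^2 + 3x + 3:
Signs of coefficients: +, +, +, +
Number of sign changes: 0
Possible positive real roots: 0

For negative roots, examine f(-x) = -3x^3 + 8x^2 - 3x + 3:
Signs of coefficients: -, +, -, +
Number of sign changes: 3
Possible negative real roots: 3, 1

Positive roots: 0; Negative roots: 3 or 1


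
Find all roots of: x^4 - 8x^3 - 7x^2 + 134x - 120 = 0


Let p(x) = x^4 - 8x^3 - 7x^2 + 134x - 120. By the rational root theorem (leading coefficient 1), any rational root is an integer divisor of 120: try ±1, ±2, ... in turn.
Test x = 1: value = 0 ✓, so (x - 1) is a factor.
Synthetic division by (x - 1): bring down 1; 1(1) - 8 = -7; (-7)(1) - 7 = -14; (-14)(1) + 134 = 120; 120(1) - 120 = 0 → quotient x^3 - 7x^2 - 14x + 120, remainder 0.
Continue with the quotient x^3 - 7x^2 - 14x + 120 (candidates must divide 120; re-test x = 1 first in case it repeats).
Test x = 1: value = 100 ≠ 0.
Test x = -1: value = 126 ≠ 0.
Test x = 2: value = 72 ≠ 0.
Test x = -2: value = 112 ≠ 0.
Test x = 3: value = 42 ≠ 0.
Test x = -3: value = 72 ≠ 0.
Test x = 4: value = 16 ≠ 0.
Test x = -4: value = 0 ✓, so (x + 4) is a factor.
Synthetic division by (x + 4): bring down 1; 1(-4) - 7 = -11; (-11)(-4) - 14 = 30; 30(-4) + 120 = 0 → quotient x^2 - 11x + 30, remainder 0.
Solve the quadratic x^2 - 11x + 30 = 0: discriminant = (-11)^2 - 4(1)(30) = 121 - 120 = 1.
sqrt(1) = 1, so x = (11 ± 1)/2: x = 6 or x = 5.
Collecting all roots found:

x = -4, x = 1, x = 5, x = 6


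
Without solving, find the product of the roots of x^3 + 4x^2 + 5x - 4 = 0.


By Vieta's formulas for x^3 + bx^2 + cx + d = 0:
  r1 + r2 + r3 = -b/a = -4
  r1*r2 + r1*r3 + r2*r3 = c/a = 5
  r1*r2*r3 = -d/a = 4


Product = 4


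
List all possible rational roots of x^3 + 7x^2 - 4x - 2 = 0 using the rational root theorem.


Rational root theorem: possible roots are ±p/q where:
  p divides the constant term (-2): p ∈ {1, 2}
  q divides the leading coefficient (1): q ∈ {1}

All possible rational roots: -2, -1, 1, 2

-2, -1, 1, 2


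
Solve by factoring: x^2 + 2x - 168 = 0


We need two numbers that multiply to -168 and add to 2.
Those numbers are -12 and 14 (since (-12) * 14 = -168 and (-12) + 14 = 2).
So x^2 + 2x - 168 = (x - 12)(x + 14) = 0
Setting each factor to zero: x = 12 or x = -14

x = -14, x = 12


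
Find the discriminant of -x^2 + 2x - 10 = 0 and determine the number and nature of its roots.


For ax^2 + bx + c = 0, discriminant D = b^2 - 4ac
Here a = -1, b = 2, c = -10
D = (2)^2 - 4(-1)(-10) = 4 - 40 = -36

D = -36 < 0
The equation has no real roots (2 complex conjugate roots).

Discriminant = -36, no real roots (2 complex conjugate roots)


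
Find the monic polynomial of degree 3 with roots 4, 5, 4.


A monic polynomial with roots 4, 5, 4 is:
p(x) = (x - 4)(x - 5)(x - 4)
After multiplying by (x - 4): x - 4
After multiplying by (x - 5): x^2 - 9x + 20
After multiplying by (x - 4): x^3 - 13x^2 + 56x - 80

x^3 - 13x^2 + 56x - 80


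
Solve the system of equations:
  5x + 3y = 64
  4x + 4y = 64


Using Cramer's rule:
Determinant D = (5)(4) - (4)(3) = 20 - 12 = 8
Dx = (64)(4) - (64)(3) = 256 - 192 = 64
Dy = (5)(64) - (4)(64) = 320 - 256 = 64
x = Dx/D = 64/8 = 8
y = Dy/D = 64/8 = 8

x = 8, y = 8


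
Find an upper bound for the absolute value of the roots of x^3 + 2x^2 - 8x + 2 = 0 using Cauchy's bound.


Cauchy's bound: all roots r satisfy |r| <= 1 + max(|a_i/a_n|) for i = 0,...,n-1
where a_n is the leading coefficient.

Coefficients: [1, 2, -8, 2]
Leading coefficient a_n = 1
Ratios |a_i/a_n|: 2, 8, 2
Maximum ratio: 8
Cauchy's bound: |r| <= 1 + 8 = 9

Upper bound = 9


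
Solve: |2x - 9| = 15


An absolute value equation |expr| = 15 gives two cases:
Case 1: 2x - 9 = 15
  2x = 24, so x = 12
Case 2: 2x - 9 = -15
  2x = -6, so x = -3

x = -3, x = 12


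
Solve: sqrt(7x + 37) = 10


Square both sides: 7x + 37 = 10^2 = 100
7x = 100 - 37 = 63
x = 9
Check: sqrt(7*9 + 37) = sqrt(100) = 10 ✓

x = 9


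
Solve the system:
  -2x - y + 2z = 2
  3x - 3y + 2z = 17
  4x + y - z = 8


Using Cramer's rule. Expand each determinant along the first row.
D  = (-2)*[(-3)*(-1) - 2*1] - (-1)*[3*(-1) - 2*4] + 2*[3*1 - (-3)*4]
  = (-2)*(1) - (-1)*(-11) + 2*(15) = 17
Dx = 2*[(-3)*(-1) - 2*1] - (-1)*[17*(-1) - 2*8] + 2*[17*1 - (-3)*8]
  = 2*(1) - (-1)*(-33) + 2*(41) = 51
Dy = (-2)*[17*(-1) - 2*8] - 2*[3*(-1) - 2*4] + 2*[3*8 - 17*4]
  = (-2)*(-33) - 2*(-11) + 2*(-44) = 0
Dz = (-2)*[(-3)*8 - 17*1] - (-1)*[3*8 - 17*4] + 2*[3*1 - (-3)*4]
  = (-2)*(-41) - (-1)*(-44) + 2*(15) = 68
x = Dx/D = 51/17 = 3, y = Dy/D = 0/17 = 0, z = Dz/D = 68/17 = 4
Check eq1: (-2)(3) + (-1)(0) + (2)(4) = 2 = 2 ✓
Check eq2: (3)(3) + (-3)(0) + (2)(4) = 17 = 17 ✓
Check eq3: (4)(3) + (1)(0) + (-1)(4) = 8 = 8 ✓

x = 3, y = 0, z = 4


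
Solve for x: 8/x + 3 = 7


Subtract 3 from both sides: 8/x = 4
Multiply both sides by x: 8 = 4 * x
Divide by 4: x = 2

x = 2


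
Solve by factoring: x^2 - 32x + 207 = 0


We need two numbers that multiply to 207 and add to -32.
Those numbers are -23 and -9 (since (-23) * (-9) = 207 and (-23) + (-9) = -32).
So x^2 - 32x + 207 = (x - 23)(x - 9) = 0
Setting each factor to zero: x = 23 or x = 9

x = 9, x = 23


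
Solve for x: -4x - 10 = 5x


Starting with: -4x - 10 = 5x
Move all x terms to left: (-4 - 5)x = 0 + 10
Simplify: -9x = 10
Divide both sides by -9: x = -10/9

x = -10/9


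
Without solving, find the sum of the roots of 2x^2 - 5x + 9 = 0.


By Vieta's formulas for ax^2 + bx + c = 0:
  Sum of roots = -b/a
  Product of roots = c/a

Here a = 2, b = -5, c = 9
Sum = -(-5)/2 = 5/2
Product = 9/2 = 9/2

Sum = 5/2


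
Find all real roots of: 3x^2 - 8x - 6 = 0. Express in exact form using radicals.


Using the quadratic formula: x = (-b ± sqrt(b^2 - 4ac)) / (2a)
Here a = 3, b = -8, c = -6
Discriminant = b^2 - 4ac = (-8)^2 - 4(3)(-6) = 64 + 72 = 136
Since discriminant = 136 > 0, there are two real roots.
x = (8 ± 2*sqrt(34)) / 6
Simplifying: x = (4 ± sqrt(34)) / 3
Numerically: x ≈ 3.2770 or x ≈ -0.6103

x = (4 + sqrt(34)) / 3 or x = (4 - sqrt(34)) / 3


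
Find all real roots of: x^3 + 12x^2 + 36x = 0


The constant term is 0, so x = 0 is a root. Factor out x:
  x(x^2 + 12x + 36) = 0
Solve the quadratic x^2 + 12x + 36 = 0: discriminant = 12^2 - 4(1)(36) = 144 - 144 = 0.
Discriminant = 0, so a double root: x = -12/2 = -6.

x = -6 (multiplicity 2), x = 0


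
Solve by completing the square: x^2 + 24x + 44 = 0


Start: x^2 + 24x + 44 = 0
Move constant: x^2 + 24x = -44
Half of 24 is 12, squared is 144
Add 144 to both sides: x^2 + 24x + 144 = 100
(x + 12)^2 = 100
x + 12 = ±10
x = -12 + 10 = -2 or x = -12 - 10 = -22

x = -22, x = -2


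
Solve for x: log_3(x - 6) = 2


Convert to exponential form: x - 6 = 3^2 = 9
x = 9 + 6 = 15
Check: log_3(15 - 6) = log_3(9) = log_3(9) = 2 ✓

x = 15


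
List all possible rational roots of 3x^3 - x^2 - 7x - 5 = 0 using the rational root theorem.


Rational root theorem: possible roots are ±p/q where:
  p divides the constant term (-5): p ∈ {1, 5}
  q divides the leading coefficient (3): q ∈ {1, 3}

All possible rational roots: -5, -5/3, -1, -1/3, 1/3, 1, 5/3, 5

-5, -5/3, -1, -1/3, 1/3, 1, 5/3, 5


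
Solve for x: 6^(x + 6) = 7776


Express both sides with the same base.
7776 = 6^5
Since the bases match, equate exponents: x + 6 = 5
So x = 5 - (6) = -1

x = -1


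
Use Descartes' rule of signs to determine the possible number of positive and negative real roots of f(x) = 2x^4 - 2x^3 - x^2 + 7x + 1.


Descartes' rule of signs:

For positive roots, count sign changes in f(x) = 2x^4 - 2x^3 - x^2 + 7x + 1:
Signs of coefficients: +, -, -, +, +
Number of sign changes: 2
Possible positive real roots: 2, 0

For negative roots, examine f(-x) = 2x^4 + 2x^3 - x^2 - 7x + 1:
Signs of coefficients: +, +, -, -, +
Number of sign changes: 2
Possible negative real roots: 2, 0

Positive roots: 2 or 0; Negative roots: 2 or 0


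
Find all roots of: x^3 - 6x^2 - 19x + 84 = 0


Let p(x) = x^3 - 6x^2 - 19x + 84. By the rational root theorem (leading coefficient 1), any rational root is an integer divisor of 84: try ±1, ±2, ... in turn.
Test x = 1: value = 60 ≠ 0.
Test x = -1: value = 96 ≠ 0.
Test x = 2: value = 30 ≠ 0.
Test x = -2: value = 90 ≠ 0.
Test x = 3: value = 0 ✓, so (x - 3) is a factor.
Synthetic division by (x - 3): bring down 1; 1(3) - 6 = -3; (-3)(3) - 19 = -28; (-28)(3) + 84 = 0 → quotient x^2 - 3x - 28, remainder 0.
Solve the quadratic x^2 - 3x - 28 = 0: discriminant = (-3)^2 - 4(1)(-28) = 9 + 112 = 121.
sqrt(121) = 11, so x = (3 ± 11)/2: x = 7 or x = -4.
Collecting all roots found:

x = -4, x = 3, x = 7


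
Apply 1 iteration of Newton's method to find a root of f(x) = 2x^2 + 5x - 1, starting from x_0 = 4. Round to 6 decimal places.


Newton's method: x_(n+1) = x_n - f(x_n)/f'(x_n)
f(x) = 2x^2 + 5x - 1
f'(x) = 4x + 5

Iteration 1:
  f(4.000000) = 51.000000
  f'(4.000000) = 21.000000
  x_1 = 4.000000 - (51.000000)/(21.000000) = 1.571429

x_1 = 1.571429


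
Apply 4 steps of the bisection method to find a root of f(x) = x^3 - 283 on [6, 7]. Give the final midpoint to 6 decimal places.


f(x) = x^3 - 283
f(6) = -67 < 0
f(7) = 60 > 0

Step 1: midpoint = (6.000000 + 7.000000)/2 = 6.500000
  f(6.500000) = -8.375000
  f(mid) < 0, so root is in [6.500000, 7.000000]

Step 2: midpoint = (6.500000 + 7.000000)/2 = 6.750000
  f(6.750000) = 24.546875
  f(mid) > 0, so root is in [6.500000, 6.750000]

Step 3: midpoint = (6.500000 + 6.750000)/2 = 6.625000
  f(6.625000) = 7.775391
  f(mid) > 0, so root is in [6.500000, 6.625000]

Step 4: midpoint = (6.500000 + 6.625000)/2 = 6.562500
  f(6.562500) = -0.376709
  f(mid) < 0, so root is in [6.562500, 6.625000]

midpoint = 6.562500


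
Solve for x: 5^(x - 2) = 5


Express both sides with the same base.
5 = 5^1
Since the bases match, equate exponents: x - 2 = 1
So x = 1 - (-2) = 3

x = 3


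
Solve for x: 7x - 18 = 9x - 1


Starting with: 7x - 18 = 9x - 1
Move all x terms to left: (7 - 9)x = -1 + 18
Simplify: -2x = 17
Divide both sides by -2: x = -17/2

x = -17/2


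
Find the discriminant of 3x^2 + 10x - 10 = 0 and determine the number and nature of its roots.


For ax^2 + bx + c = 0, discriminant D = b^2 - 4ac
Here a = 3, b = 10, c = -10
D = (10)^2 - 4(3)(-10) = 100 + 120 = 220

D = 220 > 0 but not a perfect square
The equation has 2 distinct real irrational roots.

Discriminant = 220, 2 distinct real irrational roots


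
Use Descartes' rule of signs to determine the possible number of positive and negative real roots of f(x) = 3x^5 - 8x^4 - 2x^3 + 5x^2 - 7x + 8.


Descartes' rule of signs:

For positive roots, count sign changes in f(x) = 3x^5 - 8x^4 - 2x^3 + 5x^2 - 7x + 8:
Signs of coefficients: +, -, -, +, -, +
Number of sign changes: 4
Possible positive real roots: 4, 2, 0

For negative roots, examine f(-x) = -3x^5 - 8x^4 + 2x^3 + 5x^2 + 7x + 8:
Signs of coefficients: -, -, +, +, +, +
Number of sign changes: 1
Possible negative real roots: 1

Positive roots: 4 or 2 or 0; Negative roots: 1


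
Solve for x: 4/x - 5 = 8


Subtract -5 from both sides: 4/x = 13
Multiply both sides by x: 4 = 13 * x
Divide by 13: x = 4/13

x = 4/13


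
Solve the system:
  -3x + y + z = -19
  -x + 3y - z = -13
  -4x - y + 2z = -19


Using Cramer's rule. Expand each determinant along the first row.
D  = (-3)*[3*2 - (-1)*(-1)] - 1*[(-1)*2 - (-1)*(-4)] + 1*[(-1)*(-1) - 3*(-4)]
  = (-3)*(5) - 1*(-6) + 1*(13) = 4
Dx = (-19)*[3*2 - (-1)*(-1)] - 1*[(-13)*2 - (-1)*(-19)] + 1*[(-13)*(-1) - 3*(-19)]
  = (-19)*(5) - 1*(-45) + 1*(70) = 20
Dy = (-3)*[(-13)*2 - (-1)*(-19)] - (-19)*[(-1)*2 - (-1)*(-4)] + 1*[(-1)*(-19) - (-13)*(-4)]
  = (-3)*(-45) - (-19)*(-6) + 1*(-33) = -12
Dz = (-3)*[3*(-19) - (-13)*(-1)] - 1*[(-1)*(-19) - (-13)*(-4)] + (-19)*[(-1)*(-1) - 3*(-4)]
  = (-3)*(-70) - 1*(-33) + (-19)*(13) = -4
x = Dx/D = 20/4 = 5, y = Dy/D = -12/4 = -3, z = Dz/D = -4/4 = -1
Check eq1: (-3)(5) + (1)(-3) + (1)(-1) = -19 = -19 ✓
Check eq2: (-1)(5) + (3)(-3) + (-1)(-1) = -13 = -13 ✓
Check eq3: (-4)(5) + (-1)(-3) + (2)(-1) = -19 = -19 ✓

x = 5, y = -3, z = -1


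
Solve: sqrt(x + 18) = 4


Square both sides: x + 18 = 4^2 = 16
x = 16 - 18 = -2
x = -2
Check: sqrt(1*(-2) + 18) = sqrt(16) = 4 ✓

x = -2


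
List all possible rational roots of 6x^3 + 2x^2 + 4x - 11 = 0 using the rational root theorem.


Rational root theorem: possible roots are ±p/q where:
  p divides the constant term (-11): p ∈ {1, 11}
  q divides the leading coefficient (6): q ∈ {1, 2, 3, 6}

All possible rational roots: -11, -11/2, -11/3, -11/6, -1, -1/2, -1/3, -1/6, 1/6, 1/3, 1/2, 1, 11/6, 11/3, 11/2, 11

-11, -11/2, -11/3, -11/6, -1, -1/2, -1/3, -1/6, 1/6, 1/3, 1/2, 1, 11/6, 11/3, 11/2, 11


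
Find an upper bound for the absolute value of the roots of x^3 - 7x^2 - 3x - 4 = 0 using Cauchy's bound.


Cauchy's bound: all roots r satisfy |r| <= 1 + max(|a_i/a_n|) for i = 0,...,n-1
where a_n is the leading coefficient.

Coefficients: [1, -7, -3, -4]
Leading coefficient a_n = 1
Ratios |a_i/a_n|: 7, 3, 4
Maximum ratio: 7
Cauchy's bound: |r| <= 1 + 7 = 8

Upper bound = 8


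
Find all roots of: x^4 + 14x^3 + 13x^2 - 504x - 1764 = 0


Let p(x) = x^4 + 14x^3 + 13x^2 - 504x - 1764. By the rational root theorem (leading coefficient 1), any rational root is an integer divisor of 1764: try ±1, ±2, ... in turn.
Test x = 1: value = -2240 ≠ 0.
Test x = -1: value = -1260 ≠ 0.
Test x = 2: value = -2592 ≠ 0.
Test x = -2: value = -800 ≠ 0.
Test x = 3: value = -2700 ≠ 0.
Test x = -3: value = -432 ≠ 0.
Test x = 4: value = -2420 ≠ 0.
Test x = -4: value = -180 ≠ 0.
Test x = 6: value = 0 ✓, so (x - 6) is a factor.
Synthetic division by (x - 6): bring down 1; 1(6) + 14 = 20; 20(6) + 13 = 133; 133(6) - 504 = 294; 294(6) - 1764 = 0 → quotient x^3 + 20x^2 + 133x + 294, remainder 0.
Continue with the quotient x^3 + 20x^2 + 133x + 294 (candidates must divide 294; re-test x = 6 first in case it repeats).
Test x = 6: value = 2028 ≠ 0.
Test x = -6: value = 0 ✓, so (x + 6) is a factor.
Synthetic division by (x + 6): bring down 1; 1(-6) + 20 = 14; 14(-6) + 133 = 49; 49(-6) + 294 = 0 → quotient x^2 + 14x + 49, remainder 0.
Solve the quadratic x^2 + 14x + 49 = 0: discriminant = 14^2 - 4(1)(49) = 196 - 196 = 0.
Discriminant = 0, so a double root: x = -14/2 = -7.
Collecting all roots found:

x = -7 (multiplicity 2), x = -6, x = 6


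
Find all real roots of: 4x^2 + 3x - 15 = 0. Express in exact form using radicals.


Using the quadratic formula: x = (-b ± sqrt(b^2 - 4ac)) / (2a)
Here a = 4, b = 3, c = -15
Discriminant = b^2 - 4ac = 3^2 - 4(4)(-15) = 9 + 240 = 249
Since discriminant = 249 > 0, there are two real roots.
x = (-3 ± sqrt(249)) / 8
Numerically: x ≈ 1.5975 or x ≈ -2.3475

x = (-3 + sqrt(249)) / 8 or x = (-3 - sqrt(249)) / 8


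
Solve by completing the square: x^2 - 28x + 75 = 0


Start: x^2 - 28x + 75 = 0
Move constant: x^2 - 28x = -75
Half of -28 is -14, squared is 196
Add 196 to both sides: x^2 - 28x + 196 = 121
(x - 14)^2 = 121
x - 14 = ±11
x = 14 + 11 = 25 or x = 14 - 11 = 3

x = 3, x = 25


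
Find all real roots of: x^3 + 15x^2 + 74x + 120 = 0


Let p(x) = x^3 + 15x^2 + 74x + 120. By the rational root theorem (leading coefficient 1), any rational root is an integer divisor of 120: try ±1, ±2, ... in turn.
Test x = 1: value = 210 ≠ 0.
Test x = -1: value = 60 ≠ 0.
Test x = 2: value = 336 ≠ 0.
Test x = -2: value = 24 ≠ 0.
Test x = 3: value = 504 ≠ 0.
Test x = -3: value = 6 ≠ 0.
Test x = 4: value = 720 ≠ 0.
Test x = -4: value = 0 ✓, so (x + 4) is a factor.
Synthetic division by (x + 4): bring down 1; 1(-4) + 15 = 11; 11(-4) + 74 = 30; 30(-4) + 120 = 0 → quotient x^2 + 11x + 30, remainder 0.
Solve the quadratic x^2 + 11x + 30 = 0: discriminant = 11^2 - 4(1)(30) = 121 - 120 = 1.
sqrt(1) = 1, so x = (-11 ± 1)/2: x = -5 or x = -6.

x = -6, x = -5, x = -4


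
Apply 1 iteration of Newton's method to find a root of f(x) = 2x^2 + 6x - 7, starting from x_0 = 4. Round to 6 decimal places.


Newton's method: x_(n+1) = x_n - f(x_n)/f'(x_n)
f(x) = 2x^2 + 6x - 7
f'(x) = 4x + 6

Iteration 1:
  f(4.000000) = 49.000000
  f'(4.000000) = 22.000000
  x_1 = 4.000000 - (49.000000)/(22.000000) = 1.772727

x_1 = 1.772727


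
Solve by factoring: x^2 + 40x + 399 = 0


We need two numbers that multiply to 399 and add to 40.
Those numbers are 19 and 21 (since 19 * 21 = 399 and 19 + 21 = 40).
So x^2 + 40x + 399 = (x + 19)(x + 21) = 0
Setting each factor to zero: x = -19 or x = -21

x = -21, x = -19


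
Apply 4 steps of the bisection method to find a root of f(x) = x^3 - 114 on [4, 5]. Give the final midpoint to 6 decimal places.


f(x) = x^3 - 114
f(4) = -50 < 0
f(5) = 11 > 0

Step 1: midpoint = (4.000000 + 5.000000)/2 = 4.500000
  f(4.500000) = -22.875000
  f(mid) < 0, so root is in [4.500000, 5.000000]

Step 2: midpoint = (4.500000 + 5.000000)/2 = 4.750000
  f(4.750000) = -6.828125
  f(mid) < 0, so root is in [4.750000, 5.000000]

Step 3: midpoint = (4.750000 + 5.000000)/2 = 4.875000
  f(4.875000) = 1.857422
  f(mid) > 0, so root is in [4.750000, 4.875000]

Step 4: midpoint = (4.750000 + 4.875000)/2 = 4.812500
  f(4.812500) = -2.541748
  f(mid) < 0, so root is in [4.812500, 4.875000]

midpoint = 4.812500


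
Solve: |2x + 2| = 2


An absolute value equation |expr| = 2 gives two cases:
Case 1: 2x + 2 = 2
  2x = 0, so x = 0
Case 2: 2x + 2 = -2
  2x = -4, so x = -2

x = -2, x = 0


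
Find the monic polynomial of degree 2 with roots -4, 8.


A monic polynomial with roots -4, 8 is:
p(x) = (x + 4)(x - 8)
After multiplying by (x + 4): x + 4
After multiplying by (x - 8): x^2 - 4x - 32

x^2 - 4x - 32


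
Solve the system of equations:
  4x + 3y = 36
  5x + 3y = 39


Using Cramer's rule:
Determinant D = (4)(3) - (5)(3) = 12 - 15 = -3
Dx = (36)(3) - (39)(3) = 108 - 117 = -9
Dy = (4)(39) - (5)(36) = 156 - 180 = -24
x = Dx/D = -9/-3 = 3
y = Dy/D = -24/-3 = 8

x = 3, y = 8


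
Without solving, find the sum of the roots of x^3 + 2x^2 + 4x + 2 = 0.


By Vieta's formulas for x^3 + bx^2 + cx + d = 0:
  r1 + r2 + r3 = -b/a = -2
  r1*r2 + r1*r3 + r2*r3 = c/a = 4
  r1*r2*r3 = -d/a = -2


Sum = -2


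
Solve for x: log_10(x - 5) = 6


Convert to exponential form: x - 5 = 10^6 = 1000000
x = 1000000 + 5 = 1000005
Check: log_10(1000005 - 5) = log_10(1000000) = log_10(1000000) = 6 ✓

x = 1000005


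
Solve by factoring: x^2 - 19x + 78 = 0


We need two numbers that multiply to 78 and add to -19.
Those numbers are -6 and -13 (since (-6) * (-13) = 78 and (-6) + (-13) = -19).
So x^2 - 19x + 78 = (x - 6)(x - 13) = 0
Setting each factor to zero: x = 6 or x = 13

x = 6, x = 13


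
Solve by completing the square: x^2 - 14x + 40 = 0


Start: x^2 - 14x + 40 = 0
Move constant: x^2 - 14x = -40
Half of -14 is -7, squared is 49
Add 49 to both sides: x^2 - 14x + 49 = 9
(x - 7)^2 = 9
x - 7 = ±3
x = 7 + 3 = 10 or x = 7 - 3 = 4

x = 4, x = 10


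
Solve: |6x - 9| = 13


An absolute value equation |expr| = 13 gives two cases:
Case 1: 6x - 9 = 13
  6x = 22, so x = 11/3
Case 2: 6x - 9 = -13
  6x = -4, so x = -2/3

x = -2/3, x = 11/3


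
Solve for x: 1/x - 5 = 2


Subtract -5 from both sides: 1/x = 7
Multiply both sides by x: 1 = 7 * x
Divide by 7: x = 1/7

x = 1/7


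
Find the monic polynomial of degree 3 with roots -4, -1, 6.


A monic polynomial with roots -4, -1, 6 is:
p(x) = (x + 4)(x + 1)(x - 6)
After multiplying by (x + 4): x + 4
After multiplying by (x + 1): x^2 + 5x + 4
After multiplying by (x - 6): x^3 - x^2 - 26x - 24

x^3 - x^2 - 26x - 24


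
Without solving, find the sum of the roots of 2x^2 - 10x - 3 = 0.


By Vieta's formulas for ax^2 + bx + c = 0:
  Sum of roots = -b/a
  Product of roots = c/a

Here a = 2, b = -10, c = -3
Sum = -(-10)/2 = 5
Product = -3/2 = -3/2

Sum = 5


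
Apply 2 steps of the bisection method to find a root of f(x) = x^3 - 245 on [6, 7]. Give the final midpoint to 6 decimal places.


f(x) = x^3 - 245
f(6) = -29 < 0
f(7) = 98 > 0

Step 1: midpoint = (6.000000 + 7.000000)/2 = 6.500000
  f(6.500000) = 29.625000
  f(mid) > 0, so root is in [6.000000, 6.500000]

Step 2: midpoint = (6.000000 + 6.500000)/2 = 6.250000
  f(6.250000) = -0.859375
  f(mid) < 0, so root is in [6.250000, 6.500000]

midpoint = 6.250000


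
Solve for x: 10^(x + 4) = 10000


Express both sides with the same base.
10000 = 10^4
Since the bases match, equate exponents: x + 4 = 4
So x = 4 - (4) = 0

x = 0


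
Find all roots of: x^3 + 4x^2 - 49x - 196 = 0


Let p(x) = x^3 + 4x^2 - 49x - 196. By the rational root theorem (leading coefficient 1), any rational root is an integer divisor of 196: try ±1, ±2, ... in turn.
Test x = 1: value = -240 ≠ 0.
Test x = -1: value = -144 ≠ 0.
Test x = 2: value = -270 ≠ 0.
Test x = -2: value = -90 ≠ 0.
Test x = 4: value = -264 ≠ 0.
Test x = -4: value = 0 ✓, so (x + 4) is a factor.
Synthetic division by (x + 4): bring down 1; 1(-4) + 4 = 0; 0(-4) - 49 = -49; (-49)(-4) - 196 = 0 → quotient x^2 - 49, remainder 0.
Solve the quadratic x^2 - 49 = 0: discriminant = 0^2 - 4(1)(-49) = 0 + 196 = 196.
sqrt(196) = 14, so x = (0 ± 14)/2: x = 7 or x = -7.
Collecting all roots found:

x = -7, x = -4, x = 7


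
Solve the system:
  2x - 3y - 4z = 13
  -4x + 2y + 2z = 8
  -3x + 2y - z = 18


Using Cramer's rule. Expand each determinant along the first row.
D  = 2*[2*(-1) - 2*2] - (-3)*[(-4)*(-1) - 2*(-3)] + (-4)*[(-4)*2 - 2*(-3)]
  = 2*(-6) - (-3)*(10) + (-4)*(-2) = 26
Dx = 13*[2*(-1) - 2*2] - (-3)*[8*(-1) - 2*18] + (-4)*[8*2 - 2*18]
  = 13*(-6) - (-3)*(-44) + (-4)*(-20) = -130
Dy = 2*[8*(-1) - 2*18] - 13*[(-4)*(-1) - 2*(-3)] + (-4)*[(-4)*18 - 8*(-3)]
  = 2*(-44) - 13*(10) + (-4)*(-48) = -26
Dz = 2*[2*18 - 8*2] - (-3)*[(-4)*18 - 8*(-3)] + 13*[(-4)*2 - 2*(-3)]
  = 2*(20) - (-3)*(-48) + 13*(-2) = -130
x = Dx/D = -130/26 = -5, y = Dy/D = -26/26 = -1, z = Dz/D = -130/26 = -5
Check eq1: (2)(-5) + (-3)(-1) + (-4)(-5) = 13 = 13 ✓
Check eq2: (-4)(-5) + (2)(-1) + (2)(-5) = 8 = 8 ✓
Check eq3: (-3)(-5) + (2)(-1) + (-1)(-5) = 18 = 18 ✓

x = -5, y = -1, z = -5


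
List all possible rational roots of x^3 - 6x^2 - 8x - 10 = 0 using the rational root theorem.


Rational root theorem: possible roots are ±p/q where:
  p divides the constant term (-10): p ∈ {1, 2, 5, 10}
  q divides the leading coefficient (1): q ∈ {1}

All possible rational roots: -10, -5, -2, -1, 1, 2, 5, 10

-10, -5, -2, -1, 1, 2, 5, 10


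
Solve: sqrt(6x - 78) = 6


Square both sides: 6x - 78 = 6^2 = 36
6x = 36 + 78 = 114
x = 19
Check: sqrt(6*19 - 78) = sqrt(36) = 6 ✓

x = 19


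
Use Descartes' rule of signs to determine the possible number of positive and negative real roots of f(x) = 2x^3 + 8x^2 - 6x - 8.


Descartes' rule of signs:

For positive roots, count sign changes in f(x) = 2x^3 + 8x^2 - 6x - 8:
Signs of coefficients: +, +, -, -
Number of sign changes: 1
Possible positive real roots: 1

For negative roots, examine f(-x) = -2x^3 + 8x^2 + 6x - 8:
Signs of coefficients: -, +, +, -
Number of sign changes: 2
Possible negative real roots: 2, 0

Positive roots: 1; Negative roots: 2 or 0


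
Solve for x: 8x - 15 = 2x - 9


Starting with: 8x - 15 = 2x - 9
Move all x terms to left: (8 - 2)x = -9 + 15
Simplify: 6x = 6
Divide both sides by 6: x = 1

x = 1


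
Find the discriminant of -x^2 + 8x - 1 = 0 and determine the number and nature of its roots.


For ax^2 + bx + c = 0, discriminant D = b^2 - 4ac
Here a = -1, b = 8, c = -1
D = (8)^2 - 4(-1)(-1) = 64 - 4 = 60

D = 60 > 0 but not a perfect square
The equation has 2 distinct real irrational roots.

Discriminant = 60, 2 distinct real irrational roots


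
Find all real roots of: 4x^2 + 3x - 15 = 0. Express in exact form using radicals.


Using the quadratic formula: x = (-b ± sqrt(b^2 - 4ac)) / (2a)
Here a = 4, b = 3, c = -15
Discriminant = b^2 - 4ac = 3^2 - 4(4)(-15) = 9 + 240 = 249
Since discriminant = 249 > 0, there are two real roots.
x = (-3 ± sqrt(249)) / 8
Numerically: x ≈ 1.5975 or x ≈ -2.3475

x = (-3 + sqrt(249)) / 8 or x = (-3 - sqrt(249)) / 8


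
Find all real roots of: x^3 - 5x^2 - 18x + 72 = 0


Let p(x) = x^3 - 5x^2 - 18x + 72. By the rational root theorem (leading coefficient 1), any rational root is an integer divisor of 72: try ±1, ±2, ... in turn.
Test x = 1: value = 50 ≠ 0.
Test x = -1: value = 84 ≠ 0.
Test x = 2: value = 24 ≠ 0.
Test x = -2: value = 80 ≠ 0.
Test x = 3: value = 0 ✓, so (x - 3) is a factor.
Synthetic division by (x - 3): bring down 1; 1(3) - 5 = -2; (-2)(3) - 18 = -24; (-24)(3) + 72 = 0 → quotient x^2 - 2x - 24, remainder 0.
Solve the quadratic x^2 - 2x - 24 = 0: discriminant = (-2)^2 - 4(1)(-24) = 4 + 96 = 100.
sqrt(100) = 10, so x = (2 ± 10)/2: x = 6 or x = -4.

x = -4, x = 3, x = 6


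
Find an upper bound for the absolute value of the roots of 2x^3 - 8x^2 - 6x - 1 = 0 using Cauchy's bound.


Cauchy's bound: all roots r satisfy |r| <= 1 + max(|a_i/a_n|) for i = 0,...,n-1
where a_n is the leading coefficient.

Coefficients: [2, -8, -6, -1]
Leading coefficient a_n = 2
Ratios |a_i/a_n|: 4, 3, 1/2
Maximum ratio: 4
Cauchy's bound: |r| <= 1 + 4 = 5

Upper bound = 5


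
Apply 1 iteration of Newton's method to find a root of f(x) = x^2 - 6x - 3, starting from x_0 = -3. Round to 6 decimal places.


Newton's method: x_(n+1) = x_n - f(x_n)/f'(x_n)
f(x) = x^2 - 6x - 3
f'(x) = 2x - 6

Iteration 1:
  f(-3.000000) = 24.000000
  f'(-3.000000) = -12.000000
  x_1 = -3.000000 - (24.000000)/(-12.000000) = -1.000000

x_1 = -1.000000


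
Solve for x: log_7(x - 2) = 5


Convert to exponential form: x - 2 = 7^5 = 16807
x = 16807 + 2 = 16809
Check: log_7(16809 - 2) = log_7(16807) = log_7(16807) = 5 ✓

x = 16809


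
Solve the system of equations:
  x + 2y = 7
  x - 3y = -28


Using Cramer's rule:
Determinant D = (1)(-3) - (1)(2) = -3 - 2 = -5
Dx = (7)(-3) - (-28)(2) = -21 + 56 = 35
Dy = (1)(-28) - (1)(7) = -28 - 7 = -35
x = Dx/D = 35/-5 = -7
y = Dy/D = -35/-5 = 7

x = -7, y = 7


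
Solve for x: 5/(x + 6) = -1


Multiply both sides by (x + 6): 5 = -1(x + 6)
Distribute: 5 = -x - 6
-x = 5 + 6 = 11
x = -11

x = -11


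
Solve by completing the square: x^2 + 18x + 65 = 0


Start: x^2 + 18x + 65 = 0
Move constant: x^2 + 18x = -65
Half of 18 is 9, squared is 81
Add 81 to both sides: x^2 + 18x + 81 = 16
(x + 9)^2 = 16
x + 9 = ±4
x = -9 + 4 = -5 or x = -9 - 4 = -13

x = -13, x = -5


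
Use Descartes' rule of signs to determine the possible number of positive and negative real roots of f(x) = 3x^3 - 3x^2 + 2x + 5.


Descartes' rule of signs:

For positive roots, count sign changes in f(x) = 3x^3 - 3x^2 + 2x + 5:
Signs of coefficients: +, -, +, +
Number of sign changes: 2
Possible positive real roots: 2, 0

For negative roots, examine f(-x) = -3x^3 - 3x^2 - 2x + 5:
Signs of coefficients: -, -, -, +
Number of sign changes: 1
Possible negative real roots: 1

Positive roots: 2 or 0; Negative roots: 1


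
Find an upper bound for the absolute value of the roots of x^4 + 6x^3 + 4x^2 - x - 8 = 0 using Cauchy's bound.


Cauchy's bound: all roots r satisfy |r| <= 1 + max(|a_i/a_n|) for i = 0,...,n-1
where a_n is the leading coefficient.

Coefficients: [1, 6, 4, -1, -8]
Leading coefficient a_n = 1
Ratios |a_i/a_n|: 6, 4, 1, 8
Maximum ratio: 8
Cauchy's bound: |r| <= 1 + 8 = 9

Upper bound = 9


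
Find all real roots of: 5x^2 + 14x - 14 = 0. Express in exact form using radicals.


Using the quadratic formula: x = (-b ± sqrt(b^2 - 4ac)) / (2a)
Here a = 5, b = 14, c = -14
Discriminant = b^2 - 4ac = 14^2 - 4(5)(-14) = 196 + 280 = 476
Since discriminant = 476 > 0, there are two real roots.
x = (-14 ± 2*sqrt(119)) / 10
Simplifying: x = (-7 ± sqrt(119)) / 5
Numerically: x ≈ 0.7817 or x ≈ -3.5817

x = (-7 + sqrt(119)) / 5 or x = (-7 - sqrt(119)) / 5


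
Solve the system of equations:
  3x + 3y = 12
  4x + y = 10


Using Cramer's rule:
Determinant D = (3)(1) - (4)(3) = 3 - 12 = -9
Dx = (12)(1) - (10)(3) = 12 - 30 = -18
Dy = (3)(10) - (4)(12) = 30 - 48 = -18
x = Dx/D = -18/-9 = 2
y = Dy/D = -18/-9 = 2

x = 2, y = 2


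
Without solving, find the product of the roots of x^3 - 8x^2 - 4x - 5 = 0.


By Vieta's formulas for x^3 + bx^2 + cx + d = 0:
  r1 + r2 + r3 = -b/a = 8
  r1*r2 + r1*r3 + r2*r3 = c/a = -4
  r1*r2*r3 = -d/a = 5


Product = 5


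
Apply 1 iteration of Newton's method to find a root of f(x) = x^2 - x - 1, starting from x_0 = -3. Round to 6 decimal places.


Newton's method: x_(n+1) = x_n - f(x_n)/f'(x_n)
f(x) = x^2 - x - 1
f'(x) = 2x - 1

Iteration 1:
  f(-3.000000) = 11.000000
  f'(-3.000000) = -7.000000
  x_1 = -3.000000 - (11.000000)/(-7.000000) = -1.428571

x_1 = -1.428571


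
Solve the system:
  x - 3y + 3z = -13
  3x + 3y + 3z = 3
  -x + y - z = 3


Using Cramer's rule. Expand each determinant along the first row.
D  = 1*[3*(-1) - 3*1] - (-3)*[3*(-1) - 3*(-1)] + 3*[3*1 - 3*(-1)]
  = 1*(-6) - (-3)*(0) + 3*(6) = 12
Dx = (-13)*[3*(-1) - 3*1] - (-3)*[3*(-1) - 3*3] + 3*[3*1 - 3*3]
  = (-13)*(-6) - (-3)*(-12) + 3*(-6) = 24
Dy = 1*[3*(-1) - 3*3] - (-13)*[3*(-1) - 3*(-1)] + 3*[3*3 - 3*(-1)]
  = 1*(-12) - (-13)*(0) + 3*(12) = 24
Dz = 1*[3*3 - 3*1] - (-3)*[3*3 - 3*(-1)] + (-13)*[3*1 - 3*(-1)]
  = 1*(6) - (-3)*(12) + (-13)*(6) = -36
x = Dx/D = 24/12 = 2, y = Dy/D = 24/12 = 2, z = Dz/D = -36/12 = -3
Check eq1: (1)(2) + (-3)(2) + (3)(-3) = -13 = -13 ✓
Check eq2: (3)(2) + (3)(2) + (3)(-3) = 3 = 3 ✓
Check eq3: (-1)(2) + (1)(2) + (-1)(-3) = 3 = 3 ✓

x = 2, y = 2, z = -3


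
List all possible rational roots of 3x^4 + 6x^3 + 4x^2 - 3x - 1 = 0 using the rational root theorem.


Rational root theorem: possible roots are ±p/q where:
  p divides the constant term (-1): p ∈ {1}
  q divides the leading coefficient (3): q ∈ {1, 3}

All possible rational roots: -1, -1/3, 1/3, 1

-1, -1/3, 1/3, 1


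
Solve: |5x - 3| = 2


An absolute value equation |expr| = 2 gives two cases:
Case 1: 5x - 3 = 2
  5x = 5, so x = 1
Case 2: 5x - 3 = -2
  5x = 1, so x = 1/5

x = 1/5, x = 1


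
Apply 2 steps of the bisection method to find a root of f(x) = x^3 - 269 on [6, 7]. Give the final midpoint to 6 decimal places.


f(x) = x^3 - 269
f(6) = -53 < 0
f(7) = 74 > 0

Step 1: midpoint = (6.000000 + 7.000000)/2 = 6.500000
  f(6.500000) = 5.625000
  f(mid) > 0, so root is in [6.000000, 6.500000]

Step 2: midpoint = (6.000000 + 6.500000)/2 = 6.250000
  f(6.250000) = -24.859375
  f(mid) < 0, so root is in [6.250000, 6.500000]

midpoint = 6.250000


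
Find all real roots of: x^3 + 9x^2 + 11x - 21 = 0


Let p(x) = x^3 + 9x^2 + 11x - 21. By the rational root theorem (leading coefficient 1), any rational root is an integer divisor of 21: try ±1, ±2, ... in turn.
Test x = 1: value = 0 ✓, so (x - 1) is a factor.
Synthetic division by (x - 1): bring down 1; 1(1) + 9 = 10; 10(1) + 11 = 21; 21(1) - 21 = 0 → quotient x^2 + 10x + 21, remainder 0.
Solve the quadratic x^2 + 10x + 21 = 0: discriminant = 10^2 - 4(1)(21) = 100 - 84 = 16.
sqrt(16) = 4, so x = (-10 ± 4)/2: x = -3 or x = -7.

x = -7, x = -3, x = 1


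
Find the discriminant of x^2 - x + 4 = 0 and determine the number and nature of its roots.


For ax^2 + bx + c = 0, discriminant D = b^2 - 4ac
Here a = 1, b = -1, c = 4
D = (-1)^2 - 4(1)(4) = 1 - 16 = -15

D = -15 < 0
The equation has no real roots (2 complex conjugate roots).

Discriminant = -15, no real roots (2 complex conjugate roots)


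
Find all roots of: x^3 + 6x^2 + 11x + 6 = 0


Let p(x) = x^3 + 6x^2 + 11x + 6. By the rational root theorem (leading coefficient 1), any rational root is an integer divisor of 6: try ±1, ±2, ... in turn.
Test x = 1: value = 24 ≠ 0.
Test x = -1: value = 0 ✓, so (x + 1) is a factor.
Synthetic division by (x + 1): bring down 1; 1(-1) + 6 = 5; 5(-1) + 11 = 6; 6(-1) + 6 = 0 → quotient x^2 + 5x + 6, remainder 0.
Solve the quadratic x^2 + 5x + 6 = 0: discriminant = 5^2 - 4(1)(6) = 25 - 24 = 1.
sqrt(1) = 1, so x = (-5 ± 1)/2: x = -2 or x = -3.
Collecting all roots found:

x = -3, x = -2, x = -1


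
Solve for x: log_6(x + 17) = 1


Convert to exponential form: x + 17 = 6^1 = 6
x = 6 - 17 = -11
Check: log_6(-11 + 17) = log_6(6) = log_6(6) = 1 ✓

x = -11


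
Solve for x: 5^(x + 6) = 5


Express both sides with the same base.
5 = 5^1
Since the bases match, equate exponents: x + 6 = 1
So x = 1 - (6) = -5

x = -5


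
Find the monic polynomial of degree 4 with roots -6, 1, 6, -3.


A monic polynomial with roots -6, 1, 6, -3 is:
p(x) = (x + 6)(x - 1)(x - 6)(x + 3)
After multiplying by (x + 6): x + 6
After multiplying by (x - 1): x^2 + 5x - 6
After multiplying by (x - 6): x^3 - x^2 - 36x + 36
After multiplying by (x + 3): x^4 + 2x^3 - 39x^2 - 72x + 108

x^4 + 2x^3 - 39x^2 - 72x + 108


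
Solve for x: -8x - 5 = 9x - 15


Starting with: -8x - 5 = 9x - 15
Move all x terms to left: (-8 - 9)x = -15 + 5
Simplify: -17x = -10
Divide both sides by -17: x = 10/17

x = 10/17


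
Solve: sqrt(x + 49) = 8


Square both sides: x + 49 = 8^2 = 64
x = 64 - 49 = 15
x = 15
Check: sqrt(1*15 + 49) = sqrt(64) = 8 ✓

x = 15


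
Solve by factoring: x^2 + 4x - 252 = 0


We need two numbers that multiply to -252 and add to 4.
Those numbers are -14 and 18 (since (-14) * 18 = -252 and (-14) + 18 = 4).
So x^2 + 4x - 252 = (x - 14)(x + 18) = 0
Setting each factor to zero: x = 14 or x = -18

x = -18, x = 14


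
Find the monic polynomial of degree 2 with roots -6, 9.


A monic polynomial with roots -6, 9 is:
p(x) = (x + 6)(x - 9)
After multiplying by (x + 6): x + 6
After multiplying by (x - 9): x^2 - 3x - 54

x^2 - 3x - 54


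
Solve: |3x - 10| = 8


An absolute value equation |expr| = 8 gives two cases:
Case 1: 3x - 10 = 8
  3x = 18, so x = 6
Case 2: 3x - 10 = -8
  3x = 2, so x = 2/3

x = 2/3, x = 6


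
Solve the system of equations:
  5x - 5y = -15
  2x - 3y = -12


Using Cramer's rule:
Determinant D = (5)(-3) - (2)(-5) = -15 + 10 = -5
Dx = (-15)(-3) - (-12)(-5) = 45 - 60 = -15
Dy = (5)(-12) - (2)(-15) = -60 + 30 = -30
x = Dx/D = -15/-5 = 3
y = Dy/D = -30/-5 = 6

x = 3, y = 6


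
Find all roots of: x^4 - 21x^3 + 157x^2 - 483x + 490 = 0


Let p(x) = x^4 - 21x^3 + 157x^2 - 483x + 490. By the rational root theorem (leading coefficient 1), any rational root is an integer divisor of 490: try ±1, ±2, ... in turn.
Test x = 1: value = 144 ≠ 0.
Test x = -1: value = 1152 ≠ 0.
Test x = 2: value = 0 ✓, so (x - 2) is a factor.
Synthetic division by (x - 2): bring down 1; 1(2) - 21 = -19; (-19)(2) + 157 = 119; 119(2) - 483 = -245; (-245)(2) + 490 = 0 → quotient x^3 - 19x^2 + 119x - 245, remainder 0.
Continue with the quotient x^3 - 19x^2 + 119x - 245 (candidates must divide 245).
Test x = 5: value = 0 ✓, so (x - 5) is a factor.
Synthetic division by (x - 5): bring down 1; 1(5) - 19 = -14; (-14)(5) + 119 = 49; 49(5) - 245 = 0 → quotient x^2 - 14x + 49, remainder 0.
Solve the quadratic x^2 - 14x + 49 = 0: discriminant = (-14)^2 - 4(1)(49) = 196 - 196 = 0.
Discriminant = 0, so a double root: x = 14/2 = 7.
Collecting all roots found:

x = 2, x = 5, x = 7 (multiplicity 2)


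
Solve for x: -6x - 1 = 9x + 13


Starting with: -6x - 1 = 9x + 13
Move all x terms to left: (-6 - 9)x = 13 + 1
Simplify: -15x = 14
Divide both sides by -15: x = -14/15

x = -14/15


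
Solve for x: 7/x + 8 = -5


Subtract 8 from both sides: 7/x = -13
Multiply both sides by x: 7 = -13 * x
Divide by -13: x = -7/13

x = -7/13


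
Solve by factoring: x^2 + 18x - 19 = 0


We need two numbers that multiply to -19 and add to 18.
Those numbers are 19 and -1 (since 19 * (-1) = -19 and 19 + (-1) = 18).
So x^2 + 18x - 19 = (x + 19)(x - 1) = 0
Setting each factor to zero: x = -19 or x = 1

x = -19, x = 1


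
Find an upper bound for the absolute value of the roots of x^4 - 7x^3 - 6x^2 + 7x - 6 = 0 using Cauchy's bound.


Cauchy's bound: all roots r satisfy |r| <= 1 + max(|a_i/a_n|) for i = 0,...,n-1
where a_n is the leading coefficient.

Coefficients: [1, -7, -6, 7, -6]
Leading coefficient a_n = 1
Ratios |a_i/a_n|: 7, 6, 7, 6
Maximum ratio: 7
Cauchy's bound: |r| <= 1 + 7 = 8

Upper bound = 8


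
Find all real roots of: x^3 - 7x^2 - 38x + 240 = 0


Let p(x) = x^3 - 7x^2 - 38x + 240. By the rational root theorem (leading coefficient 1), any rational root is an integer divisor of 240: try ±1, ±2, ... in turn.
Test x = 1: value = 196 ≠ 0.
Test x = -1: value = 270 ≠ 0.
Test x = 2: value = 144 ≠ 0.
Test x = -2: value = 280 ≠ 0.
Test x = 3: value = 90 ≠ 0.
Test x = -3: value = 264 ≠ 0.
Test x = 4: value = 40 ≠ 0.
Test x = -4: value = 216 ≠ 0.
Test x = 5: value = 0 ✓, so (x - 5) is a factor.
Synthetic division by (x - 5): bring down 1; 1(5) - 7 = -2; (-2)(5) - 38 = -48; (-48)(5) + 240 = 0 → quotient x^2 - 2x - 48, remainder 0.
Solve the quadratic x^2 - 2x - 48 = 0: discriminant = (-2)^2 - 4(1)(-48) = 4 + 192 = 196.
sqrt(196) = 14, so x = (2 ± 14)/2: x = 8 or x = -6.

x = -6, x = 5, x = 8


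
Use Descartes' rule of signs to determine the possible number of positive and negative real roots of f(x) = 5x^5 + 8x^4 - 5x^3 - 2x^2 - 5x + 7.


Descartes' rule of signs:

For positive roots, count sign changes in f(x) = 5x^5 + 8x^4 - 5x^3 - 2x^2 - 5x + 7:
Signs of coefficients: +, +, -, -, -, +
Number of sign changes: 2
Possible positive real roots: 2, 0

For negative roots, examine f(-x) = -5x^5 + 8x^4 + 5x^3 - 2x^2 + 5x + 7:
Signs of coefficients: -, +, +, -, +, +
Number of sign changes: 3
Possible negative real roots: 3, 1

Positive roots: 2 or 0; Negative roots: 3 or 1
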